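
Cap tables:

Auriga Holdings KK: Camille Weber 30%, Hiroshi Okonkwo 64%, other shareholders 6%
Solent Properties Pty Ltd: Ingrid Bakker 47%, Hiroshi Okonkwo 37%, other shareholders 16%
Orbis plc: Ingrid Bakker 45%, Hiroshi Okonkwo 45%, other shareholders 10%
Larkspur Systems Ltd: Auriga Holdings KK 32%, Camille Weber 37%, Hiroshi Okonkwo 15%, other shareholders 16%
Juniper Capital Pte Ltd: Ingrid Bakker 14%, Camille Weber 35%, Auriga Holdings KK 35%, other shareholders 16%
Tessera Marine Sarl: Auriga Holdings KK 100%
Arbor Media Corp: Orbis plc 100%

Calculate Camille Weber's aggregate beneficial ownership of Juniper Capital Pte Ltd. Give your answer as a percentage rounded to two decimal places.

45.50%

Camille reaches Juniper along 2 paths.
Direct stake: 35% = 35%.
Via Auriga: 30% × 35% = 10.5%.
Total: 35% + 10.5% = 45.5%.
Rounded: 45.50%.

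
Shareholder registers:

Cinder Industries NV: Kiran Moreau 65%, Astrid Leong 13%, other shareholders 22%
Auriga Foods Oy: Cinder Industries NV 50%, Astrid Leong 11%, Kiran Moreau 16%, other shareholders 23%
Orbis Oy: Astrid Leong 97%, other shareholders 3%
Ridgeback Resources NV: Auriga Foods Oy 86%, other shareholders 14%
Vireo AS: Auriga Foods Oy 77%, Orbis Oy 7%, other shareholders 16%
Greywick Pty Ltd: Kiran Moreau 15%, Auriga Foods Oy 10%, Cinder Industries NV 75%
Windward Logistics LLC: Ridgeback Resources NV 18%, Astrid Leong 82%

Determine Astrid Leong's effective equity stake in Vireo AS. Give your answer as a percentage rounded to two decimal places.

20.27%

Astrid reaches Vireo along 3 paths.
Via Cinder → Auriga: 13% × 50% × 77% = 5.005%.
Via Auriga: 11% × 77% = 8.47%.
Via Orbis: 97% × 7% = 6.79%.
Total: 5.005% + 8.47% + 6.79% = 20.265%.
Rounded: 20.27%.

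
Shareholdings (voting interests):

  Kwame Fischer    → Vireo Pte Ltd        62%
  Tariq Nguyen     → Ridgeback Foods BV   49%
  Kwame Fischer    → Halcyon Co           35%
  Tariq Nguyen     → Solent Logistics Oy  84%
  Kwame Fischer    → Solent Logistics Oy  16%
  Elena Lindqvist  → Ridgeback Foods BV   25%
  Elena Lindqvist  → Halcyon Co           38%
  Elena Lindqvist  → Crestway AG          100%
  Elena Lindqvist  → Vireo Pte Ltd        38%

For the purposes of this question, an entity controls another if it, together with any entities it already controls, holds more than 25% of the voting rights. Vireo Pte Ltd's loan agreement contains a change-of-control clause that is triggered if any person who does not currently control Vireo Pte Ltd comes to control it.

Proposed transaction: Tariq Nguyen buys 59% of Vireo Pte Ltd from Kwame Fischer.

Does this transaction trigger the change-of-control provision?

Yes

The purchase adds only to Tariq's holdings (Kwame's stake shrinks), so Tariq is the only person who could newly come to control Vireo.
Tariq holds 49% of Ridgeback, so Tariq controls Ridgeback.
Tariq holds 84% of Solent, so Tariq controls Solent.
Neither Tariq nor any entity Tariq controls holds any voting interest in Vireo.
So before the transaction, Tariq does not control Vireo.
After the purchase, Tariq holds 59% of Vireo directly, and Kwame's stake falls to 3%.
Tariq holds 59% of Vireo, so Tariq controls Vireo.
Tariq did not control Vireo before and does after, so the clause is triggered.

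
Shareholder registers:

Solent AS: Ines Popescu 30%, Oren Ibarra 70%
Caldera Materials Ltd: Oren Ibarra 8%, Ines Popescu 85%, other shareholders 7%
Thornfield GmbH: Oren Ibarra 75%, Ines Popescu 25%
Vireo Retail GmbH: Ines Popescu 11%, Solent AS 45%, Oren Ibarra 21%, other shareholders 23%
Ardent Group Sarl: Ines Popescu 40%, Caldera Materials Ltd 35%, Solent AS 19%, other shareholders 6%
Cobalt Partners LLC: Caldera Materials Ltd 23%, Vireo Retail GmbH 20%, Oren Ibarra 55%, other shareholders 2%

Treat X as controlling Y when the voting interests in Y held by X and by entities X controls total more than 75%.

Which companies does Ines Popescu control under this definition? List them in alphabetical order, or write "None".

Ines holds 85% of Caldera, so Ines controls Caldera.
No other company's threshold is met.

Caldera Materials Ltd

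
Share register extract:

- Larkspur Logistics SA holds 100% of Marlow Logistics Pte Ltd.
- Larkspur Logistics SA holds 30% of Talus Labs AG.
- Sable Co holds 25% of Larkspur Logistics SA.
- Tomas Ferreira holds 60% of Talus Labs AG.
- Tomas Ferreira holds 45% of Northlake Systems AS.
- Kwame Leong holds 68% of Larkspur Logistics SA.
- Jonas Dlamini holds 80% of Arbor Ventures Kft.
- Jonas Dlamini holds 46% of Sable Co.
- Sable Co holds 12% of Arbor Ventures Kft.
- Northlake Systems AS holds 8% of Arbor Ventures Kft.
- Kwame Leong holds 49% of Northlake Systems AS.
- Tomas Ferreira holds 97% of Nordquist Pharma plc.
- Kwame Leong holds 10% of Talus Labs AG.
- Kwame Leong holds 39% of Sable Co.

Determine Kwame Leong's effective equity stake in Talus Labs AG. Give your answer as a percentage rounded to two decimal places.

33.33%

Kwame reaches Talus along 3 paths.
Via Sable → Larkspur: 39% × 25% × 30% = 2.925%.
Via Larkspur: 68% × 30% = 20.4%.
Direct stake: 10% = 10%.
Total: 2.925% + 20.4% + 10% = 33.325%.
Rounded: 33.33%.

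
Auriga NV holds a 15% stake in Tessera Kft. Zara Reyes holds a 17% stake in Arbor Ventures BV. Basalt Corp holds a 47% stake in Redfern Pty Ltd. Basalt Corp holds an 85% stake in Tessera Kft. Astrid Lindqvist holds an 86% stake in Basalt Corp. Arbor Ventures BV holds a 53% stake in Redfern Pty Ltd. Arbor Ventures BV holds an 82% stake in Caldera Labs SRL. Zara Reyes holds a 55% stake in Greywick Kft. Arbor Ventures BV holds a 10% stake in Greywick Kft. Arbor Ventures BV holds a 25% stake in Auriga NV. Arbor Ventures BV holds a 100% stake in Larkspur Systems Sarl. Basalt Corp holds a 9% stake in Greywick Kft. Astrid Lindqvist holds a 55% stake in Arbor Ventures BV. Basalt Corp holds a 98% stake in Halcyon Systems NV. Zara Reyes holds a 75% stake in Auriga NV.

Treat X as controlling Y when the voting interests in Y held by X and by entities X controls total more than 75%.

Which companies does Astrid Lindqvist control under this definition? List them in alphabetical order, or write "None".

Astrid holds 86% of Basalt, so Astrid controls Basalt.
Basalt holds 85% of Tessera, so Astrid controls Tessera.
Basalt holds 98% of Halcyon, so Astrid controls Halcyon.
No other company's threshold is met.

Basalt Corp, Halcyon Systems NV, Tessera Kft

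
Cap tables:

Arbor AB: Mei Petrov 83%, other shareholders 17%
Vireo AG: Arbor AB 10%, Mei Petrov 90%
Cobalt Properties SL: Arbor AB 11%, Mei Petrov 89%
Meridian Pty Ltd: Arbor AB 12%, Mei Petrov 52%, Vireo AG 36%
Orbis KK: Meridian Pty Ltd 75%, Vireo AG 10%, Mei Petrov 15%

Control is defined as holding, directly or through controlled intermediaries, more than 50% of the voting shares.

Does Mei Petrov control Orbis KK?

Mei holds 83% of Arbor, so Mei controls Arbor.
Arbor and Mei together hold 10% + 90% = 100% of Vireo, so Mei controls Vireo.
Arbor and Mei and Vireo together hold 12% + 52% + 36% = 100% of Meridian, so Mei controls Meridian.
Meridian and Vireo and Mei together hold 75% + 10% + 15% = 100% of Orbis, so Mei controls Orbis.

Yes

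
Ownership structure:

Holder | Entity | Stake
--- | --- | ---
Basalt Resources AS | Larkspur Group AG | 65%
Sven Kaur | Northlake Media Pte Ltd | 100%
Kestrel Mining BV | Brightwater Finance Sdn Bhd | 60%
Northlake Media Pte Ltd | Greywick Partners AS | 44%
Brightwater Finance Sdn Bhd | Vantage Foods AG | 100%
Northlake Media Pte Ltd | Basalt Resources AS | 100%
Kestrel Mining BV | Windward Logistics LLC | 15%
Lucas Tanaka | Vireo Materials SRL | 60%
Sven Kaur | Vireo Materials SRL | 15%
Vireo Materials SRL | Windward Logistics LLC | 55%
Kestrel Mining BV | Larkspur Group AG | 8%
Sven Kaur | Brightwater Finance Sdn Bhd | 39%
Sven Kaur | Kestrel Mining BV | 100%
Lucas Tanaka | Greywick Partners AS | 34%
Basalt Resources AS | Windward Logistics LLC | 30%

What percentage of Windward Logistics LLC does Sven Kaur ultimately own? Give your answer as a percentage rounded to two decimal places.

Sven reaches Windward along 3 paths.
Via Vireo: 15% × 55% = 8.25%.
Via Kestrel: 100% × 15% = 15%.
Via Northlake → Basalt: 100% × 100% × 30% = 30%.
Total: 8.25% + 15% + 30% = 53.25%.

53.25%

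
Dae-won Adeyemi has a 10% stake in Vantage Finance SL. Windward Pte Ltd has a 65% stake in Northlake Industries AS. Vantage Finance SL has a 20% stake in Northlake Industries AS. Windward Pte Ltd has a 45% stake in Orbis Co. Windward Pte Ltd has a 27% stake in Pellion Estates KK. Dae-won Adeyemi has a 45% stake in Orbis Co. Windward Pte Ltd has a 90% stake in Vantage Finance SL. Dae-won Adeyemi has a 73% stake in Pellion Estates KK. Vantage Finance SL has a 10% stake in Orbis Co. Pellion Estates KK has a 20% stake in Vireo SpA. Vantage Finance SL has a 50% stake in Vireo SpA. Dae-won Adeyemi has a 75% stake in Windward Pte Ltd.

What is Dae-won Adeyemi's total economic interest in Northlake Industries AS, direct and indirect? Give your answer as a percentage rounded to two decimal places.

64.25%

Dae-won reaches Northlake along 3 paths.
Via Windward: 75% × 65% = 48.75%.
Via Windward → Vantage: 75% × 90% × 20% = 13.5%.
Via Vantage: 10% × 20% = 2%.
Total: 48.75% + 13.5% + 2% = 64.25%.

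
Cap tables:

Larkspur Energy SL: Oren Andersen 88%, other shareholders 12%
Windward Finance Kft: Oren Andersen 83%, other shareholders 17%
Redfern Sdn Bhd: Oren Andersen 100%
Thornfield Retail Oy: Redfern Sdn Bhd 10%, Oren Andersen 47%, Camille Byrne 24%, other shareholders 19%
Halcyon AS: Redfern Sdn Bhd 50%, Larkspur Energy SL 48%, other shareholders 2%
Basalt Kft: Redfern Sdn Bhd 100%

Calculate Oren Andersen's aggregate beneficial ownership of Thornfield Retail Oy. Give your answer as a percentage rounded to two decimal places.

Oren reaches Thornfield along 2 paths.
Via Redfern: 100% × 10% = 10%.
Direct stake: 47% = 47%.
Total: 10% + 47% = 57%.
Rounded: 57.00%.

57.00%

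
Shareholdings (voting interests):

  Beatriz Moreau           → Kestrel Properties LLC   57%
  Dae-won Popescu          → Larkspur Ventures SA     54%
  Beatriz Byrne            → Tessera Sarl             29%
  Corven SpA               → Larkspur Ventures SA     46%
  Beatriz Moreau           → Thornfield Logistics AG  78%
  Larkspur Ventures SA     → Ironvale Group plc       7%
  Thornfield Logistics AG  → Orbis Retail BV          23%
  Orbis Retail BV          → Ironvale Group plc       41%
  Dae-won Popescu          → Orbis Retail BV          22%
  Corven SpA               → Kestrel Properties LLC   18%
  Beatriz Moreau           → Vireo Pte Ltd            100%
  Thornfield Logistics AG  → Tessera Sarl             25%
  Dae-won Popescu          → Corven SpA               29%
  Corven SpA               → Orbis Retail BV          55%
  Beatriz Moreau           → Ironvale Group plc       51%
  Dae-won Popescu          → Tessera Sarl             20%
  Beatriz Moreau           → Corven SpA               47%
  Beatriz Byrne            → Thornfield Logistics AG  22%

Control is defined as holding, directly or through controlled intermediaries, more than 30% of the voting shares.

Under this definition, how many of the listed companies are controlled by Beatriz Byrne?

0

Beatriz Byrne's largest direct stake is 29% in Tessera, which does not meet the threshold.
Beatriz Byrne controls 0 companies.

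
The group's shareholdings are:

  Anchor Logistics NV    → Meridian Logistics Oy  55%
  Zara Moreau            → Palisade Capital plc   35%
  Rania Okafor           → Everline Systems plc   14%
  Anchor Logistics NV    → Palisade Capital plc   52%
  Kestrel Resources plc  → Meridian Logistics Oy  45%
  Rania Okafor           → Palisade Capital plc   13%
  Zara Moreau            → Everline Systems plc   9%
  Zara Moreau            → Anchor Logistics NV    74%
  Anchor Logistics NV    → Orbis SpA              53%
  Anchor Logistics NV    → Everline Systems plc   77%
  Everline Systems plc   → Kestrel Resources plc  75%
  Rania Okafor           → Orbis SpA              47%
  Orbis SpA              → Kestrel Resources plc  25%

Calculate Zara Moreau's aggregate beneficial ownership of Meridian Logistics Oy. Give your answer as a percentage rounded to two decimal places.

Zara reaches Meridian along 4 paths.
Via Anchor → Everline → Kestrel: 74% × 77% × 75% × 45% = 19.23075%.
Via Everline → Kestrel: 9% × 75% × 45% = 3.0375%.
Via Anchor → Orbis → Kestrel: 74% × 53% × 25% × 45% = 4.41225%.
Via Anchor: 74% × 55% = 40.7%.
Total: 19.23075% + 3.0375% + 4.41225% + 40.7% = 67.3805%.
Rounded: 67.38%.

67.38%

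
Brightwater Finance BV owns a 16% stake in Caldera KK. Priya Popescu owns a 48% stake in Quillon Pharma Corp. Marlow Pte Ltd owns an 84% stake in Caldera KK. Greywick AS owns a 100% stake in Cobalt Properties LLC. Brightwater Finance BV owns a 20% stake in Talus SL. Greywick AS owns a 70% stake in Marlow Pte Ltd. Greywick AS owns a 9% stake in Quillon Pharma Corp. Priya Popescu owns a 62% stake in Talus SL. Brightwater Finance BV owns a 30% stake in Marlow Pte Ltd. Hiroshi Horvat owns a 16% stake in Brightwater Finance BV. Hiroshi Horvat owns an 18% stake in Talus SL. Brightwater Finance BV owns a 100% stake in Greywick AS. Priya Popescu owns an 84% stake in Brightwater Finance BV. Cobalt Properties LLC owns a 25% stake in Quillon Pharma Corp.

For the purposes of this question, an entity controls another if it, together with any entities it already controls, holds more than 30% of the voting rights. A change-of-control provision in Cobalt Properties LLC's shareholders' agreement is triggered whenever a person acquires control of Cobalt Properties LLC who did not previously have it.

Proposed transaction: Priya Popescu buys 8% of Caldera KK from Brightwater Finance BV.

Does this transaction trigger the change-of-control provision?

The purchase adds only to Priya's holdings (Brightwater's stake shrinks), so Priya is the only person who could newly come to control Cobalt.
Priya holds 84% of Brightwater, so Priya controls Brightwater.
Brightwater holds 100% of Greywick, so Priya controls Greywick.
Greywick holds 100% of Cobalt, so Priya controls Cobalt.
So Priya already controls Cobalt before the transaction.
After the purchase, Priya holds 8% of Caldera directly, and Brightwater's stake falls to 8%.
Priya controlled Cobalt already, so this is not a new person acquiring control; every other person's position is unchanged or reduced.
No new person acquires control, so the clause is not triggered.

No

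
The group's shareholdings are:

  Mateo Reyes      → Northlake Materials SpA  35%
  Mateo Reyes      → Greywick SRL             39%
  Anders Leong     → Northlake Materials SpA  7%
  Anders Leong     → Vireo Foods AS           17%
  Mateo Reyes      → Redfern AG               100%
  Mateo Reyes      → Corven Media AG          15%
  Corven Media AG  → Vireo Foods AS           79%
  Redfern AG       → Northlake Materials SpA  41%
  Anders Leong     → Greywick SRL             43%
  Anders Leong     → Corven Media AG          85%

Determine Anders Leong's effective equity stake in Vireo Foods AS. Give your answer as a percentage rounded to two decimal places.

84.15%

Anders reaches Vireo along 2 paths.
Via Corven: 85% × 79% = 67.15%.
Direct stake: 17% = 17%.
Total: 67.15% + 17% = 84.15%.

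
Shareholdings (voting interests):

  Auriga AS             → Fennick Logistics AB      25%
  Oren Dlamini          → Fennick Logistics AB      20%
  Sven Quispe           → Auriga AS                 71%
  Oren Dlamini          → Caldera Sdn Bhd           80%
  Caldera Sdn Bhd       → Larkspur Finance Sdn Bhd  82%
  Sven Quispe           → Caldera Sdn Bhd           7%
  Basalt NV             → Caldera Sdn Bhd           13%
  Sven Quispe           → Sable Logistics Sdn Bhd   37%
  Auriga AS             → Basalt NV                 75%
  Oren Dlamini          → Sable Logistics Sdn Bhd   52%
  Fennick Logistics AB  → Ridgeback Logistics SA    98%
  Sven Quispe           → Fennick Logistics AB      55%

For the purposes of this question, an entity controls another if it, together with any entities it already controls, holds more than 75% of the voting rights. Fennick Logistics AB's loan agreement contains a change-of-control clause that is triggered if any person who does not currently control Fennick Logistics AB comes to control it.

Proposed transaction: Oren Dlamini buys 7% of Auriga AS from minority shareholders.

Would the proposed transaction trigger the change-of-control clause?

The purchase changes only Oren's holdings, so Oren is the only person who could newly come to control Fennick.
Oren holds 80% of Caldera, so Oren controls Caldera.
Caldera holds 82% of Larkspur, so Oren controls Larkspur.
In Fennick, Oren's side holds only 20%, not > 75%.
So before the transaction, Oren does not control Fennick.
After the purchase, Oren holds 7% of Auriga directly.
Oren's side now holds 7% of Auriga, not > 75%, so Oren still does not control Auriga.
After the transaction, Oren's side holds 20% of Fennick, not > 75%, so Oren still does not control Fennick.
No new person acquires control, so the clause is not triggered.

No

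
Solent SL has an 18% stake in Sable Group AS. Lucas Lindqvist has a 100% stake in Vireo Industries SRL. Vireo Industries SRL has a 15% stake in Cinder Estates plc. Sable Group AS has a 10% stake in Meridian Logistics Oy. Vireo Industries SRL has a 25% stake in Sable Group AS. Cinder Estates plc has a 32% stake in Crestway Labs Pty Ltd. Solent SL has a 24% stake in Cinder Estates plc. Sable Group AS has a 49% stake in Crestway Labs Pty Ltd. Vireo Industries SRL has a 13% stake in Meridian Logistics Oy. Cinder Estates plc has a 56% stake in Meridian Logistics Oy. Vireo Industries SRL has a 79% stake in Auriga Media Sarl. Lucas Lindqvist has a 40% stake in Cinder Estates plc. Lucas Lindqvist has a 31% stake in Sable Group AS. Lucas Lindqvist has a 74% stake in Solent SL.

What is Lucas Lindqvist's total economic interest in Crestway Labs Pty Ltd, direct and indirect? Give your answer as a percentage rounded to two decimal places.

Lucas reaches Crestway along 6 paths.
Via Vireo → Cinder: 100% × 15% × 32% = 4.8%.
Via Cinder: 40% × 32% = 12.8%.
Via Solent → Cinder: 74% × 24% × 32% = 5.6832%.
Via Sable: 31% × 49% = 15.19%.
Via Solent → Sable: 74% × 18% × 49% = 6.5268%.
Via Vireo → Sable: 100% × 25% × 49% = 12.25%.
Total: 4.8% + 12.8% + 5.6832% + 15.19% + 6.5268% + 12.25% = 57.25%.

57.25%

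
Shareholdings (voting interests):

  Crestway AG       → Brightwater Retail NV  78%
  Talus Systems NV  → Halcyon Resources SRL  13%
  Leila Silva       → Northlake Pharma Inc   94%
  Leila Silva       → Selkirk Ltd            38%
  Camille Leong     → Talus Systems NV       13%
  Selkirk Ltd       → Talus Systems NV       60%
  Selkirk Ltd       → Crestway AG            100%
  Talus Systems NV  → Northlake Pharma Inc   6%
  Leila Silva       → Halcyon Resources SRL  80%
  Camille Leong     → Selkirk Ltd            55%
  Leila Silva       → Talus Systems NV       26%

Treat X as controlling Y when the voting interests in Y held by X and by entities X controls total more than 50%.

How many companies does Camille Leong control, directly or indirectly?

Camille holds 55% of Selkirk, so Camille controls Selkirk.
Selkirk holds 100% of Crestway, so Camille controls Crestway.
Selkirk and Camille together hold 60% + 13% = 73% of Talus, so Camille controls Talus.
Crestway holds 78% of Brightwater, so Camille controls Brightwater.
No other company's threshold is met.
Camille controls 4 companies.

4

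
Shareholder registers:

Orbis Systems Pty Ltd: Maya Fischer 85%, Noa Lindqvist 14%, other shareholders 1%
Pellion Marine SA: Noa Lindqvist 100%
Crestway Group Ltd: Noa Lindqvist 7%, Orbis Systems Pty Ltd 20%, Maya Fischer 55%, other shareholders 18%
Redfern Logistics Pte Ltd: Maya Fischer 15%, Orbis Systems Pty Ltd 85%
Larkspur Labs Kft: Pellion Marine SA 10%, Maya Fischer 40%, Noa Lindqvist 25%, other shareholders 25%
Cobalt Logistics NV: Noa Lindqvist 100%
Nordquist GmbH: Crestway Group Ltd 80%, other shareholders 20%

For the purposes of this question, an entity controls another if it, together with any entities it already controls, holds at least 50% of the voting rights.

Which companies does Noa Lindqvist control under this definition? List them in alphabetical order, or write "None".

Cobalt Logistics NV, Pellion Marine SA

Noa holds 100% of Pellion, so Noa controls Pellion.
Noa holds 100% of Cobalt, so Noa controls Cobalt.
No other company's threshold is met.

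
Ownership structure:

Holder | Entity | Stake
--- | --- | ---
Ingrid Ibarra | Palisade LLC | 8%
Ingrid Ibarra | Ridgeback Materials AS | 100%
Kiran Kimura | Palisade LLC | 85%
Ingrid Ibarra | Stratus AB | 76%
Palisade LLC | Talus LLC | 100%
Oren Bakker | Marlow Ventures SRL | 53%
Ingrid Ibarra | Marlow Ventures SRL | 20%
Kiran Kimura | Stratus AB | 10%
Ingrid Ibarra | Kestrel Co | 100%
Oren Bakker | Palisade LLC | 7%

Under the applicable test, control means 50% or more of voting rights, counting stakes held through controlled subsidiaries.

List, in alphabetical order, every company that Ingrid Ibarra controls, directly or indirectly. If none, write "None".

Ingrid holds 76% of Stratus, so Ingrid controls Stratus.
Ingrid holds 100% of Kestrel, so Ingrid controls Kestrel.
Ingrid holds 100% of Ridgeback, so Ingrid controls Ridgeback.
No other company's threshold is met.

Kestrel Co, Ridgeback Materials AS, Stratus AB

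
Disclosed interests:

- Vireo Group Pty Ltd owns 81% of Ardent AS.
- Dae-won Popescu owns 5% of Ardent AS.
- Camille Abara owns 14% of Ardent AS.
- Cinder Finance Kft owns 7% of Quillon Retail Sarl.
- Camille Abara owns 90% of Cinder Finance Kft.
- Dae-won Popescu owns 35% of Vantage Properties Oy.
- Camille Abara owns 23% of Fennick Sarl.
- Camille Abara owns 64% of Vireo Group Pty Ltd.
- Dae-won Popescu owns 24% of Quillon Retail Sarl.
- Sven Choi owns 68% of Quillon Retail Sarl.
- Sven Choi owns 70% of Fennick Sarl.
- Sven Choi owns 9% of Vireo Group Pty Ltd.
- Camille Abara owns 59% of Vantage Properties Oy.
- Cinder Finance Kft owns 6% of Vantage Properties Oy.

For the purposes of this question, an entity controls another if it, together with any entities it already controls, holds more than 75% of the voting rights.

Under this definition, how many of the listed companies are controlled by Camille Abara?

1

Camille holds 90% of Cinder, so Camille controls Cinder.
No other company's threshold is met.
Camille controls 1 company.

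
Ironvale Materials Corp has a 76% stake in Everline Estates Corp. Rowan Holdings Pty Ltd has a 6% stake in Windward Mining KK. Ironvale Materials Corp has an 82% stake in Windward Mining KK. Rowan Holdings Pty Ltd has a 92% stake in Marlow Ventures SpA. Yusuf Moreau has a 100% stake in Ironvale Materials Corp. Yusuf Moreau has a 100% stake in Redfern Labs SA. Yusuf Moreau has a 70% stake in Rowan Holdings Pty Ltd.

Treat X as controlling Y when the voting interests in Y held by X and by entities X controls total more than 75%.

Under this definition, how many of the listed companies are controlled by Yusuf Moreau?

Yusuf holds 100% of Ironvale, so Yusuf controls Ironvale.
Ironvale holds 82% of Windward, so Yusuf controls Windward.
Ironvale holds 76% of Everline, so Yusuf controls Everline.
Yusuf holds 100% of Redfern, so Yusuf controls Redfern.
No other company's threshold is met.
Yusuf controls 4 companies.

4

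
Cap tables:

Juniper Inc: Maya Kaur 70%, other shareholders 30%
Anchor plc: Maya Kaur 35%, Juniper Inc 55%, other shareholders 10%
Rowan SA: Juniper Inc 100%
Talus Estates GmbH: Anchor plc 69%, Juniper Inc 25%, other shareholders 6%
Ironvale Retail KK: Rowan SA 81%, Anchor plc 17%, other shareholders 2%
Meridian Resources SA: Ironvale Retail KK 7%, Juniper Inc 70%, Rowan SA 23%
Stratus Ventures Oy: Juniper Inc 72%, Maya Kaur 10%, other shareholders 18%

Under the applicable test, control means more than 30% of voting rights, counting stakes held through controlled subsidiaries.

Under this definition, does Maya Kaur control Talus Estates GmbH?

Maya holds 70% of Juniper, so Maya controls Juniper.
Maya and Juniper together hold 35% + 55% = 90% of Anchor, so Maya controls Anchor.
Anchor and Juniper together hold 69% + 25% = 94% of Talus, so Maya controls Talus.

Yes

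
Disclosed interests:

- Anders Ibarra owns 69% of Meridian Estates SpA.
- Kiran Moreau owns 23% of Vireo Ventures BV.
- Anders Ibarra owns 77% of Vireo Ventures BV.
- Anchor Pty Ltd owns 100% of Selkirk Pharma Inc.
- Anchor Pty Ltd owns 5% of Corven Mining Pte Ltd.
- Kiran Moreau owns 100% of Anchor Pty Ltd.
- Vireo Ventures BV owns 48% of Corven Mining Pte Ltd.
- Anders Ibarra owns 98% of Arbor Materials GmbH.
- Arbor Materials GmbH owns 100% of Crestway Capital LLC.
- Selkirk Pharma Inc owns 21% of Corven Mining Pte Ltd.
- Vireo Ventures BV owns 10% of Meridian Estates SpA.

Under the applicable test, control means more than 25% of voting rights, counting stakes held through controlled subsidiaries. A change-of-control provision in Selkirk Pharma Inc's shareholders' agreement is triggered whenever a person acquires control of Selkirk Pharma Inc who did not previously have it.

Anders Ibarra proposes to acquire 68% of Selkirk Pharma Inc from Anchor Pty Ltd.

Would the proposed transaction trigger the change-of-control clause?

Yes

The purchase adds only to Anders's holdings (Anchor's stake shrinks), so Anders is the only person who could newly come to control Selkirk.
Anders holds 77% of Vireo, so Anders controls Vireo.
Anders holds 98% of Arbor, so Anders controls Arbor.
Arbor holds 100% of Crestway, so Anders controls Crestway.
Anders and Vireo together hold 69% + 10% = 79% of Meridian, so Anders controls Meridian.
Vireo holds 48% of Corven, so Anders controls Corven.
Neither Anders nor any entity Anders controls holds any voting interest in Selkirk.
So before the transaction, Anders does not control Selkirk.
After the purchase, Anders holds 68% of Selkirk directly, and Anchor's stake falls to 32%.
Anders holds 68% of Selkirk, so Anders controls Selkirk.
Anders did not control Selkirk before and does after, so the clause is triggered.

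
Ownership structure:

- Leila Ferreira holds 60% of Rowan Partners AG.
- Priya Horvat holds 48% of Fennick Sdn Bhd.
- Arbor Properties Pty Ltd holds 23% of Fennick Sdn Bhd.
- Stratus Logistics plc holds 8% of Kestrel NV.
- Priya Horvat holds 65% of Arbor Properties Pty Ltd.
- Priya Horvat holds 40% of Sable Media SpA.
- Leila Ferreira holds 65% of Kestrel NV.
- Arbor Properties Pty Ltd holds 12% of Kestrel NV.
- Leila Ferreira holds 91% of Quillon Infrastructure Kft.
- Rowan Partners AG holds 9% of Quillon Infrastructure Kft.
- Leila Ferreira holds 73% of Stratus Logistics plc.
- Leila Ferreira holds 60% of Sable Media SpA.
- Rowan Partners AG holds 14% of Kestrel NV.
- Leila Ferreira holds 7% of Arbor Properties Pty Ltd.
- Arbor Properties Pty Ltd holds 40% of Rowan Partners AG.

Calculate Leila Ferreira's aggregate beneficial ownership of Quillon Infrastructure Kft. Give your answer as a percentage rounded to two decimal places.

96.65%

Leila reaches Quillon along 3 paths.
Via Rowan: 60% × 9% = 5.4%.
Via Arbor → Rowan: 7% × 40% × 9% = 0.252%.
Direct stake: 91% = 91%.
Total: 5.4% + 0.252% + 91% = 96.652%.
Rounded: 96.65%.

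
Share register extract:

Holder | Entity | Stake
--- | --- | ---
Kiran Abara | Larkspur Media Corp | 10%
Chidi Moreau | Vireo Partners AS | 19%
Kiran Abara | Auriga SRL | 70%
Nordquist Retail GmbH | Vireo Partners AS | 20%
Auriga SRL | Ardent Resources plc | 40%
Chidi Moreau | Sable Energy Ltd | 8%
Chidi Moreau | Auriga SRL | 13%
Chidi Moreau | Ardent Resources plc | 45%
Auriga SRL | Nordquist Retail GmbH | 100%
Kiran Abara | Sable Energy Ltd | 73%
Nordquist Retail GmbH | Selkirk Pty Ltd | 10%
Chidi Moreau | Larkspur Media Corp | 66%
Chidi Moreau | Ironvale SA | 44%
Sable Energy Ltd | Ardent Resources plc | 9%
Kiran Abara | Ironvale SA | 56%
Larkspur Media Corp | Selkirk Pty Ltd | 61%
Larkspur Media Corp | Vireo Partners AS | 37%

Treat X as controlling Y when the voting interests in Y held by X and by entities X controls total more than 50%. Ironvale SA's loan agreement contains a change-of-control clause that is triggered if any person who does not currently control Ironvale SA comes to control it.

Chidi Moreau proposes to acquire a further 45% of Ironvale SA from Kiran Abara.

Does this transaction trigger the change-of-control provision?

The purchase adds only to Chidi's holdings (Kiran's stake shrinks), so Chidi is the only person who could newly come to control Ironvale.
Chidi holds 66% of Larkspur, so Chidi controls Larkspur.
Larkspur holds 61% of Selkirk, so Chidi controls Selkirk.
Larkspur and Chidi together hold 37% + 19% = 56% of Vireo, so Chidi controls Vireo.
In Ironvale, Chidi's side holds only 44%, not > 50%.
So before the transaction, Chidi does not control Ironvale.
After the purchase, Chidi's direct stake in Ironvale rises to 44% + 45% = 89%, and Kiran's stake falls to 11%.
Chidi holds 89% of Ironvale, so Chidi controls Ironvale.
Chidi did not control Ironvale before and does after, so the clause is triggered.

Yes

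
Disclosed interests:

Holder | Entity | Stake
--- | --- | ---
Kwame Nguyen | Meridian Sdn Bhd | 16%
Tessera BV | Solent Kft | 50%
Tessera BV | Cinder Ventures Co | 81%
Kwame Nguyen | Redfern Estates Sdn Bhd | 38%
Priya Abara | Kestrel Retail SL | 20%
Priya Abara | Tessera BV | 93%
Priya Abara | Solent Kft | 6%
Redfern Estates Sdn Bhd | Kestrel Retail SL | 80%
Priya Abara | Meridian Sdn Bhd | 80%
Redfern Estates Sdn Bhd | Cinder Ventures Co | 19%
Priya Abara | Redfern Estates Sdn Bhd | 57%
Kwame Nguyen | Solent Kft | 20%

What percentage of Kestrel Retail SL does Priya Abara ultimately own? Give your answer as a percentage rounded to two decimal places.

65.60%

Priya reaches Kestrel along 2 paths.
Via Redfern: 57% × 80% = 45.6%.
Direct stake: 20% = 20%.
Total: 45.6% + 20% = 65.6%.
Rounded: 65.60%.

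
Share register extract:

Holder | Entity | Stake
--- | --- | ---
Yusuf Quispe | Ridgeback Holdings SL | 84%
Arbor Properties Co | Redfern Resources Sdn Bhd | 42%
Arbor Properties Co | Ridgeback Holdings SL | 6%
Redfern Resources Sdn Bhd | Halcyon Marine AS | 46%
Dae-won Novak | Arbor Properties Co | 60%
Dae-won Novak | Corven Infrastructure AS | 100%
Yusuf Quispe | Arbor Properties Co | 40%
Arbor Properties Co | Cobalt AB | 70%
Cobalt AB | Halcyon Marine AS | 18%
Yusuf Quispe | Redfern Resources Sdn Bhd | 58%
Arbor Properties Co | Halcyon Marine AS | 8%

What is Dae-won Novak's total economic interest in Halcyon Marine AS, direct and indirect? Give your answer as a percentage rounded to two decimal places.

23.95%

Dae-won reaches Halcyon along 3 paths.
Via Arbor → Cobalt: 60% × 70% × 18% = 7.56%.
Via Arbor → Redfern: 60% × 42% × 46% = 11.592%.
Via Arbor: 60% × 8% = 4.8%.
Total: 7.56% + 11.592% + 4.8% = 23.952%.
Rounded: 23.95%.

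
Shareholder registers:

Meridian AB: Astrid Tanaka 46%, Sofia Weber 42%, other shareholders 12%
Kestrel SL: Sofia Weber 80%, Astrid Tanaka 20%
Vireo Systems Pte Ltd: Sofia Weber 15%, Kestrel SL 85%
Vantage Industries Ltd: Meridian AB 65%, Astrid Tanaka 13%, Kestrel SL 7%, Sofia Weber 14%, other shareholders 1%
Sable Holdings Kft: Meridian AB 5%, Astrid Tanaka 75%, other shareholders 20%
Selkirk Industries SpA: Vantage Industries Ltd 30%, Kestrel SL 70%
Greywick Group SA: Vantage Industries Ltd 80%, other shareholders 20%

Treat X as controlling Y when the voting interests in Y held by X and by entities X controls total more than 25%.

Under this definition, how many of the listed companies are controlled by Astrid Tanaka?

Astrid holds 46% of Meridian, so Astrid controls Meridian.
Meridian and Astrid together hold 65% + 13% = 78% of Vantage, so Astrid controls Vantage.
Meridian and Astrid together hold 5% + 75% = 80% of Sable, so Astrid controls Sable.
Vantage holds 30% of Selkirk, so Astrid controls Selkirk.
Vantage holds 80% of Greywick, so Astrid controls Greywick.
No other company's threshold is met.
Astrid controls 5 companies.

5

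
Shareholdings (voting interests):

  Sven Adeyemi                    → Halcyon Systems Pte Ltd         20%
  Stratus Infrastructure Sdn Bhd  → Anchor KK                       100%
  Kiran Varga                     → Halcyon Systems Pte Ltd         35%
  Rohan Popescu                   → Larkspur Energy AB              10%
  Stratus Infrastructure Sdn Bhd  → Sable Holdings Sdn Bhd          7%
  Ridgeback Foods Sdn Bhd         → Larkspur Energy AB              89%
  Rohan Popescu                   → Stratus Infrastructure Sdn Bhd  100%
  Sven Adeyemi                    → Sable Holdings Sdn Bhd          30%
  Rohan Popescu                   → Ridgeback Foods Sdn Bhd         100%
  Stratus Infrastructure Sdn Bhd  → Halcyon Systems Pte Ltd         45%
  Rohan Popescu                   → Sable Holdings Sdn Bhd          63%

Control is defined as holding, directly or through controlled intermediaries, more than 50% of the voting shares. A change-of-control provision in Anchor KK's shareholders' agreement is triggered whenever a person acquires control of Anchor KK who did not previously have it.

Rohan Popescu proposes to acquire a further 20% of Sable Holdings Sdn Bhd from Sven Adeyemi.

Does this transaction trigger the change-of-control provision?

The purchase adds only to Rohan's holdings (Sven's stake shrinks), so Rohan is the only person who could newly come to control Anchor.
Rohan holds 100% of Stratus, so Rohan controls Stratus.
Stratus holds 100% of Anchor, so Rohan controls Anchor.
So Rohan already controls Anchor before the transaction.
After the purchase, Rohan's direct stake in Sable rises to 63% + 20% = 83%, and Sven's stake falls to 10%.
Rohan controlled Anchor already, so this is not a new person acquiring control; every other person's position is unchanged or reduced.
No new person acquires control, so the clause is not triggered.

No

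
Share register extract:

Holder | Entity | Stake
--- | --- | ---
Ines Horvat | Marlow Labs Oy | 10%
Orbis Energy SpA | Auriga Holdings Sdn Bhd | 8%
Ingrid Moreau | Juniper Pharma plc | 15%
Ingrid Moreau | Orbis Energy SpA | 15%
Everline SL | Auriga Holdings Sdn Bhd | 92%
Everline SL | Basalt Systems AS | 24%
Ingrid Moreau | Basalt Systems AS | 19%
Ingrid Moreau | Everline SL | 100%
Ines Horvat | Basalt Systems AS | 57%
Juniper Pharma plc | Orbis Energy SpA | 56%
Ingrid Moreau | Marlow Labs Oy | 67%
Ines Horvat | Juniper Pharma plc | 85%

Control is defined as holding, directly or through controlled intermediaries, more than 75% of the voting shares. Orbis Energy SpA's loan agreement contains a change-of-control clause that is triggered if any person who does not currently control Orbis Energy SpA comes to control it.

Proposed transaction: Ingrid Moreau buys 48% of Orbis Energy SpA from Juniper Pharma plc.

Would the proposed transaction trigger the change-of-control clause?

The purchase adds only to Ingrid's holdings (Juniper's stake shrinks), so Ingrid is the only person who could newly come to control Orbis.
Ingrid holds 100% of Everline, so Ingrid controls Everline.
Everline holds 92% of Auriga, so Ingrid controls Auriga.
In Orbis, Ingrid's side holds only 15%, not > 75%.
So before the transaction, Ingrid does not control Orbis.
After the purchase, Ingrid's direct stake in Orbis rises to 15% + 48% = 63%, and Juniper's stake falls to 8%.
After the transaction, Ingrid's side holds 63% of Orbis, not > 75%, so Ingrid still does not control Orbis.
No new person acquires control, so the clause is not triggered.

No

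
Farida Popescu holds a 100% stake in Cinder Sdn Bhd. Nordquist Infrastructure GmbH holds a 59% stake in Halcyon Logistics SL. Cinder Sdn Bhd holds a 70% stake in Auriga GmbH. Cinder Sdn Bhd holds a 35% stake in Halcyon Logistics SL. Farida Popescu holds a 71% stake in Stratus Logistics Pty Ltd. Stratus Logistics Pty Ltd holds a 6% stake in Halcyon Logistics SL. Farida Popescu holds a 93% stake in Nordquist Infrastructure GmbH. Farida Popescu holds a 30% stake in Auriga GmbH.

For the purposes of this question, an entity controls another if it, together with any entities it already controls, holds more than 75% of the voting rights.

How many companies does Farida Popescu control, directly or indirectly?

Farida holds 100% of Cinder, so Farida controls Cinder.
Farida holds 93% of Nordquist, so Farida controls Nordquist.
Farida and Cinder together hold 30% + 70% = 100% of Auriga, so Farida controls Auriga.
Nordquist and Cinder together hold 59% + 35% = 94% of Halcyon, so Farida controls Halcyon.
No other company's threshold is met.
Farida controls 4 companies.

4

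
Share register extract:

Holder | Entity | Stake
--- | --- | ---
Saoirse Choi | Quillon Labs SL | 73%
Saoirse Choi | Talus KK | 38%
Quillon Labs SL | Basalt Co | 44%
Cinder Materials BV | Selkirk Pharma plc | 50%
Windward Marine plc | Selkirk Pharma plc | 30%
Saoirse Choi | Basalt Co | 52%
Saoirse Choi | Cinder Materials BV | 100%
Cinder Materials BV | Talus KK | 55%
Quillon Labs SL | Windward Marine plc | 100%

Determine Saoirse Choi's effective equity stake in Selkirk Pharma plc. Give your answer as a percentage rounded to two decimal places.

Saoirse reaches Selkirk along 2 paths.
Via Cinder: 100% × 50% = 50%.
Via Quillon → Windward: 73% × 100% × 30% = 21.9%.
Total: 50% + 21.9% = 71.9%.
Rounded: 71.90%.

71.90%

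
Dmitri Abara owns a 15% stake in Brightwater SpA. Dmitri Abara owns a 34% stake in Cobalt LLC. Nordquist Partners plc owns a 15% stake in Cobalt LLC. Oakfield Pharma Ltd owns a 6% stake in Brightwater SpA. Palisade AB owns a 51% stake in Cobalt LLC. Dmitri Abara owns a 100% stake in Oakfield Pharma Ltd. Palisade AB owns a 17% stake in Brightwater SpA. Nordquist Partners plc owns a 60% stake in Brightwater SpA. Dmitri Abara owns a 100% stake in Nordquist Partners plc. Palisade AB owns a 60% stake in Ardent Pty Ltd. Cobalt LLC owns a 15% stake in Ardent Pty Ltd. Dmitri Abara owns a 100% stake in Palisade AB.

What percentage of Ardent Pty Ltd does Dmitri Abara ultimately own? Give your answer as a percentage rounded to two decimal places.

Dmitri reaches Ardent along 4 paths.
Via Palisade: 100% × 60% = 60%.
Via Nordquist → Cobalt: 100% × 15% × 15% = 2.25%.
Via Palisade → Cobalt: 100% × 51% × 15% = 7.65%.
Via Cobalt: 34% × 15% = 5.1%.
Total: 60% + 2.25% + 7.65% + 5.1% = 75%.
Rounded: 75.00%.

75.00%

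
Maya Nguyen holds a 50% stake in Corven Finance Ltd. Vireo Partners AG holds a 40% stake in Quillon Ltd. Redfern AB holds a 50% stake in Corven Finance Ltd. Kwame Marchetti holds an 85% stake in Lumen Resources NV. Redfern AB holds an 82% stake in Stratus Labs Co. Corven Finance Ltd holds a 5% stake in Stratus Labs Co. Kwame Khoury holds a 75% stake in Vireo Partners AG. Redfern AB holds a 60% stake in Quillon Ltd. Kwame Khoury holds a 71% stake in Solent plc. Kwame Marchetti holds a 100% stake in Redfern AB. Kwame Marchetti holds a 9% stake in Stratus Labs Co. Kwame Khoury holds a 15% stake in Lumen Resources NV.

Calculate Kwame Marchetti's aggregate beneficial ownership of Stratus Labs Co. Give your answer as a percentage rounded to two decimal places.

Kwame Marchetti reaches Stratus along 3 paths.
Via Redfern: 100% × 82% = 82%.
Direct stake: 9% = 9%.
Via Redfern → Corven: 100% × 50% × 5% = 2.5%.
Total: 82% + 9% + 2.5% = 93.5%.
Rounded: 93.50%.

93.50%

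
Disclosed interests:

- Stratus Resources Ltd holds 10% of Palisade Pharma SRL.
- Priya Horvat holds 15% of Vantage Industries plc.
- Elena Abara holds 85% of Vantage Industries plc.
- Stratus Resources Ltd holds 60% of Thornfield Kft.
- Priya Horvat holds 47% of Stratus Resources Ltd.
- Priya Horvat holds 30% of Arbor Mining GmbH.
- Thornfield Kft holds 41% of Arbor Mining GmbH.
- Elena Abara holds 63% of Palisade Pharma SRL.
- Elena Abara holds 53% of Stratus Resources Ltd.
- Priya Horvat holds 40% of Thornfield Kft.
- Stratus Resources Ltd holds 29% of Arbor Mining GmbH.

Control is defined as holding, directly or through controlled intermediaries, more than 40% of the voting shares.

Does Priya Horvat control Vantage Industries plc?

No

Priya holds 47% of Stratus, so Priya controls Stratus.
Stratus and Priya together hold 60% + 40% = 100% of Thornfield, so Priya controls Thornfield.
Priya and Thornfield and Stratus together hold 30% + 41% + 29% = 100% of Arbor, so Priya controls Arbor.
In Vantage, Priya's side holds only 15%, not > 40%.
So Priya does not control Vantage.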